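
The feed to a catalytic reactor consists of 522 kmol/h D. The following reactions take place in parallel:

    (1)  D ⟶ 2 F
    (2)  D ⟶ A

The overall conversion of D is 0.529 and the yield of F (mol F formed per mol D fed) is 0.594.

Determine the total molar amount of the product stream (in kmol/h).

677 kmol/h

Yield of F: 2ξ₁ / 522 = 0.594 → ξ₁ = 155 kmol/h.
Conversion of D: 1ξ₁ + 1ξ₂ = 0.529 × 522 = 276.1 → ξ₂ = 121.1 kmol/h.
Outlet amounts (n = n₀ + Σ ν·ξ):
  D: 522 − 1(155) − 1(121.1) = 245.9
  F: 0 + 2(155) = 310.1
  A: 0 + 1(121.1) = 121.1
Total out = 245.9 + 310.1 + 121.1 = 677 kmol/h.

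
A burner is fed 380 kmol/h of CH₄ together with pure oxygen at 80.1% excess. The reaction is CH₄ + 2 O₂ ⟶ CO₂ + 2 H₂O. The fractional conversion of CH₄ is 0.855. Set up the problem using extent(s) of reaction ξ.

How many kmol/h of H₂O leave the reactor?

Stoichiometric O₂ = 2 × 380 = 760 kmol/h; O₂ fed = 760 × 1.801 = 1369 kmol/h.
Fuel reacted = 0.855 × 380 → ξ = 324.9 kmol/h.
Outlet (n = n₀ + ν ξ):
  CH₄: 380 − 1(324.9) = 55.1
  O₂: 1369 − 2(324.9) = 719
  CO₂: 0 + 1(324.9) = 324.9
  H₂O: 0 + 2(324.9) = 649.8

650 kmol/h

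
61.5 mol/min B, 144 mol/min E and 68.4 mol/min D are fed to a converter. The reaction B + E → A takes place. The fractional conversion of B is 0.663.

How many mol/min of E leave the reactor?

103 mol/min

B reacted = 0.663 × 61.5 = 40.77 mol/min; ν_B = −1, so ξ = 40.77/1 = 40.77 mol/min.
Outlet amounts (n = n₀ + ν ξ):
  B: 61.5 − 1(40.77) = 20.73
  E: 144 − 1(40.77) = 103.2
  A: 0 + 1(40.77) = 40.77
  D: 68.4 (inert)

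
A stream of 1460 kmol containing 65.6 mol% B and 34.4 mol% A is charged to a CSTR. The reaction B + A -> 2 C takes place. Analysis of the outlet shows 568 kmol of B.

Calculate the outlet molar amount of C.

780 kmol

For B: n = n₀ − 1ξ → 568 = 957.8 − 1ξ, giving ξ = 389.8 kmol.
Outlet amounts (n = n₀ + ν ξ):
  B: 957.8 − 1(389.8) = 568
  A: 502.2 − 1(389.8) = 112.5
  C: 0 + 2(389.8) = 779.5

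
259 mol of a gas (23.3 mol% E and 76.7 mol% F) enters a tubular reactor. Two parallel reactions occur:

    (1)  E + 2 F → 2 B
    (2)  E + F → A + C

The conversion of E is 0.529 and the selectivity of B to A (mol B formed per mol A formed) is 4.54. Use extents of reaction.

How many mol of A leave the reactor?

Conversion of E: E consumed = 0.529 × 60.35 = 31.92 mol = 1ξ₁ + 1ξ₂.
Selectivity: 2ξ₁ / (1ξ₂) = 4.54 → ξ₁ = 2.27 ξ₂.
Substitute: (1·2.27 + 1) ξ₂ = 31.92 → ξ₂ = 9.763 mol, ξ₁ = 22.16 mol.
Outlet amounts (n = n₀ + Σ ν·ξ):
  E: 60.35 − 1(22.16) − 1(9.763) = 28.42
  F: 198.7 − 2(22.16) − 1(9.763) = 144.6
  B: 0 + 2(22.16) = 44.32
  A: 0 + 1(9.763) = 9.763
  C: 0 + 1(9.763) = 9.763

9.76 mol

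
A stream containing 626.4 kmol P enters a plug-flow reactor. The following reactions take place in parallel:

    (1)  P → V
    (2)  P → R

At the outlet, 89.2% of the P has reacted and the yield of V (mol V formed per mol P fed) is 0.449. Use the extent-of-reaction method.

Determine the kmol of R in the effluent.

Yield of V: 1ξ₁ / 626.4 = 0.449 → ξ₁ = 281.3 kmol.
Conversion of P: 1ξ₁ + 1ξ₂ = 0.892 × 626.4 = 558.7 → ξ₂ = 277.5 kmol.
Outlet amounts (n = n₀ + Σ ν·ξ):
  P: 626.4 − 1(281.3) − 1(277.5) = 67.65
  V: 0 + 1(281.3) = 281.3
  R: 0 + 1(277.5) = 277.5

277 kmol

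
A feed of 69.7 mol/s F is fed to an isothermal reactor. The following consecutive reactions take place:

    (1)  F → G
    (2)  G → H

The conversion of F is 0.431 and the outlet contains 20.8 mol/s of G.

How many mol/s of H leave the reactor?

Conversion of F: F consumed = 1ξ₁ = 0.431 × 69.7 → ξ₁ = 30.04 mol/s.
G balance: n_G = 0 + 1ξ₁ − 1ξ₂ = 20.8 → ξ₂ = (1·30.04 − 20.8)/1 = 9.241 mol/s.
Outlet amounts (n = n₀ + Σ ν·ξ):
  F: 69.7 − 1(30.04) = 39.66
  G: 0 + 1(30.04) − 1(9.241) = 20.8
  H: 0 + 1(9.241) = 9.241

9.24 mol/s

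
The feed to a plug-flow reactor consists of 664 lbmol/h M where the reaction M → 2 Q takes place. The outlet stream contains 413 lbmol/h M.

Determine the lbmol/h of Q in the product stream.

502 lbmol/h

For M: n = n₀ − 1ξ → 413 = 664 − 1ξ, giving ξ = 251 lbmol/h.
Outlet amounts (n = n₀ + ν ξ):
  M: 664 − 1(251) = 413
  Q: 0 + 2(251) = 502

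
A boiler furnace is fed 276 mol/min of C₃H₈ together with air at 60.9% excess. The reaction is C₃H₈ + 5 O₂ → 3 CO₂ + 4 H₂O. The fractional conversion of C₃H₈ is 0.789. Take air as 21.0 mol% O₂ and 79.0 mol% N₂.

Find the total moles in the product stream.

Stoichiometric O₂ = 5 × 276 = 1380 mol/min; O₂ fed = 1380 × 1.609 = 2220 mol/min.
N₂ fed = 2220 × 79/21 = 8353 mol/min.
Fuel reacted = 0.789 × 276 → ξ = 217.8 mol/min.
Outlet (n = n₀ + ν ξ):
  C₃H₈: 276 − 1(217.8) = 58.24
  O₂: 2220 − 5(217.8) = 1132
  N₂: 8353 (inert)
  CO₂: 0 + 3(217.8) = 653.3
  H₂O: 0 + 4(217.8) = 871.1
Total out = 58.24 + 1132 + 8353 + 653.3 + 871.1 = 11070 mol/min.

11100 mol/min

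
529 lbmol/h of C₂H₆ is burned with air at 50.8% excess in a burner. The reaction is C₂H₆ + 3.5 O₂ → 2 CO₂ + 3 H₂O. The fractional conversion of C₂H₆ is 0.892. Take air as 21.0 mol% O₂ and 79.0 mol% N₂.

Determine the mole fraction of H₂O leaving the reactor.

Stoichiometric O₂ = 3.5 × 529 = 1852 lbmol/h; O₂ fed = 1852 × 1.508 = 2792 lbmol/h.
N₂ fed = 2792 × 79/21 = 10500 lbmol/h.
Fuel reacted = 0.892 × 529 → ξ = 471.9 lbmol/h.
Outlet (n = n₀ + ν ξ):
  C₂H₆: 529 − 1(471.9) = 57.13
  O₂: 2792 − 3.5(471.9) = 1141
  N₂: 10500 (inert)
  CO₂: 0 + 2(471.9) = 943.7
  H₂O: 0 + 3(471.9) = 1416
Total out = 14060 lbmol/h; y_H₂O = 1416 / 14060 = 0.1007.

0.101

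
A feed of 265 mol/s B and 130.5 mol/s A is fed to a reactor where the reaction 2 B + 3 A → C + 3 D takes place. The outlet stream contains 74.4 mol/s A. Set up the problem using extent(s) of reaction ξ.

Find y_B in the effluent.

0.604

For A: n = n₀ − 3ξ → 74.4 = 130.5 − 3ξ, giving ξ = 18.7 mol/s.
Outlet amounts (n = n₀ + ν ξ):
  B: 265 − 2(18.7) = 227.6
  A: 130.5 − 3(18.7) = 74.4
  C: 0 + 1(18.7) = 18.7
  D: 0 + 3(18.7) = 56.1
Total out = 376.8 mol/s; y_B = 227.6 / 376.8 = 0.604.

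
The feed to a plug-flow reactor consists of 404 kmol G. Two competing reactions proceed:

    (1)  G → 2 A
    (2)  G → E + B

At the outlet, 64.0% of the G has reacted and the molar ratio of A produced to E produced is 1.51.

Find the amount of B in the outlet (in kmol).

Conversion of G: G consumed = 0.64 × 404 = 258.6 kmol = 1ξ₁ + 1ξ₂.
Selectivity: 2ξ₁ / (1ξ₂) = 1.51 → ξ₁ = 0.755 ξ₂.
Substitute: (1·0.755 + 1) ξ₂ = 258.6 → ξ₂ = 147.3 kmol, ξ₁ = 111.2 kmol.
Outlet amounts (n = n₀ + Σ ν·ξ):
  G: 404 − 1(111.2) − 1(147.3) = 145.4
  A: 0 + 2(111.2) = 222.5
  E: 0 + 1(147.3) = 147.3
  B: 0 + 1(147.3) = 147.3

147 kmol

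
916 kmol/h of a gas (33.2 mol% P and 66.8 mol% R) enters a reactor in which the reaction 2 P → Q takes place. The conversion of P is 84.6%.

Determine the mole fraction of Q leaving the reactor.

P reacted = 0.846 × 304.1 = 257.3 kmol/h; ν_P = −2, so ξ = 257.3/2 = 128.6 kmol/h.
Outlet amounts (n = n₀ + ν ξ):
  P: 304.1 − 2(128.6) = 46.83
  Q: 0 + 1(128.6) = 128.6
  R: 611.9 (inert)
Total out = 787.4 kmol/h; y_Q = 128.6 / 787.4 = 0.1634.

0.163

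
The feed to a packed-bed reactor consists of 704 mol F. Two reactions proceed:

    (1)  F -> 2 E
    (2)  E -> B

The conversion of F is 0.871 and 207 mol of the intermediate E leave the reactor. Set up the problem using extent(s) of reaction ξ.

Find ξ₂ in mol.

ξ₂ = 1020 mol

Conversion of F: F consumed = 1ξ₁ = 0.871 × 704 → ξ₁ = 613.2 mol.
E balance: n_E = 0 + 2ξ₁ − 1ξ₂ = 207 → ξ₂ = (2·613.2 − 207)/1 = 1019 mol.
Outlet amounts (n = n₀ + Σ ν·ξ):
  F: 704 − 1(613.2) = 90.82
  E: 0 + 2(613.2) − 1(1019) = 207
  B: 0 + 1(1019) = 1019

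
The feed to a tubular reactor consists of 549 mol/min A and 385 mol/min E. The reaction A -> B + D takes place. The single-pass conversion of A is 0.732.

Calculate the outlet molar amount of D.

402 mol/min

A reacted = 0.732 × 549 = 401.9 mol/min; ν_A = −1, so ξ = 401.9/1 = 401.9 mol/min.
Outlet amounts (n = n₀ + ν ξ):
  A: 549 − 1(401.9) = 147.1
  B: 0 + 1(401.9) = 401.9
  D: 0 + 1(401.9) = 401.9
  E: 385 (inert)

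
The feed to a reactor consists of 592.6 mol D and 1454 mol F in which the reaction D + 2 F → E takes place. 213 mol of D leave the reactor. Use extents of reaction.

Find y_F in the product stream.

0.54

For D: n = n₀ − 1ξ → 213 = 592.6 − 1ξ, giving ξ = 379.6 mol.
Outlet amounts (n = n₀ + ν ξ):
  D: 592.6 − 1(379.6) = 213
  F: 1454 − 2(379.6) = 694.8
  E: 0 + 1(379.6) = 379.6
Total out = 1287 mol; y_F = 694.8 / 1287 = 0.5397.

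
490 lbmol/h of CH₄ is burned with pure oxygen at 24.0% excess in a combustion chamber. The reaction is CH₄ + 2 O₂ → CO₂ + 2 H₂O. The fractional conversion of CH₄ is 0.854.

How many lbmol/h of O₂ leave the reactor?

Stoichiometric O₂ = 2 × 490 = 980 lbmol/h; O₂ fed = 980 × 1.240 = 1215 lbmol/h.
Fuel reacted = 0.854 × 490 → ξ = 418.5 lbmol/h.
Outlet (n = n₀ + ν ξ):
  CH₄: 490 − 1(418.5) = 71.54
  O₂: 1215 − 2(418.5) = 378.3
  CO₂: 0 + 1(418.5) = 418.5
  H₂O: 0 + 2(418.5) = 836.9

378 lbmol/h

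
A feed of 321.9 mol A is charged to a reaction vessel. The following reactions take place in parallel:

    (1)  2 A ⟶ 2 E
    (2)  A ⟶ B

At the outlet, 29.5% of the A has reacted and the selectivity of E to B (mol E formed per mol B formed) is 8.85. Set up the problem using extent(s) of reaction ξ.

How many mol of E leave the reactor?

Conversion of A: A consumed = 0.295 × 321.9 = 94.96 mol = 2ξ₁ + 1ξ₂.
Selectivity: 2ξ₁ / (1ξ₂) = 8.85 → ξ₁ = 4.425 ξ₂.
Substitute: (2·4.425 + 1) ξ₂ = 94.96 → ξ₂ = 9.641 mol, ξ₁ = 42.66 mol.
Outlet amounts (n = n₀ + Σ ν·ξ):
  A: 321.9 − 2(42.66) − 1(9.641) = 226.9
  E: 0 + 2(42.66) = 85.32
  B: 0 + 1(9.641) = 9.641

85.3 mol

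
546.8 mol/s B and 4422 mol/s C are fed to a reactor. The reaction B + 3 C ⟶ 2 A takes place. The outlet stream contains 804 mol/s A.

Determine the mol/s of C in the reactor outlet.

For A: n = n₀ + 2ξ → 804 = 0 + 2ξ, giving ξ = 402 mol/s.
Outlet amounts (n = n₀ + ν ξ):
  B: 546.8 − 1(402) = 144.8
  C: 4422 − 3(402) = 3216
  A: 0 + 2(402) = 804

3220 mol/s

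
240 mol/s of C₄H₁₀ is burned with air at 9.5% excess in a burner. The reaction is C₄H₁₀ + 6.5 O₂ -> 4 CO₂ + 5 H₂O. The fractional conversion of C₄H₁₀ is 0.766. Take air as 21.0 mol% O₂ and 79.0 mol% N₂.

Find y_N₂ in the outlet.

0.743

Stoichiometric O₂ = 6.5 × 240 = 1560 mol/s; O₂ fed = 1560 × 1.095 = 1708 mol/s.
N₂ fed = 1708 × 79/21 = 6426 mol/s.
Fuel reacted = 0.766 × 240 → ξ = 183.8 mol/s.
Outlet (n = n₀ + ν ξ):
  C₄H₁₀: 240 − 1(183.8) = 56.16
  O₂: 1708 − 6.5(183.8) = 513.2
  N₂: 6426 (inert)
  CO₂: 0 + 4(183.8) = 735.4
  H₂O: 0 + 5(183.8) = 919.2
Total out = 8650 mol/s; y_N₂ = 6426 / 8650 = 0.7429.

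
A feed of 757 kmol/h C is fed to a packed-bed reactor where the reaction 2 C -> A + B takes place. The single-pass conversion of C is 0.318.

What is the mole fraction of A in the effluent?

C reacted = 0.318 × 757 = 240.7 kmol/h; ν_C = −2, so ξ = 240.7/2 = 120.4 kmol/h.
Outlet amounts (n = n₀ + ν ξ):
  C: 757 − 2(120.4) = 516.3
  A: 0 + 1(120.4) = 120.4
  B: 0 + 1(120.4) = 120.4
Total out = 757 kmol/h; y_A = 120.4 / 757 = 0.159.

0.159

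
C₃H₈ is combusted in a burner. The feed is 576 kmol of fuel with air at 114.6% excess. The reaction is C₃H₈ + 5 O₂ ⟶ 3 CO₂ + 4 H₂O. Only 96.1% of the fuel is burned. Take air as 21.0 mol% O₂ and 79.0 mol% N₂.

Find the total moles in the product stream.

Stoichiometric O₂ = 5 × 576 = 2880 kmol; O₂ fed = 2880 × 2.146 = 6180 kmol.
N₂ fed = 6180 × 79/21 = 23250 kmol.
Fuel reacted = 0.961 × 576 → ξ = 553.5 kmol.
Outlet (n = n₀ + ν ξ):
  C₃H₈: 576 − 1(553.5) = 22.46
  O₂: 6180 − 5(553.5) = 3413
  N₂: 23250 (inert)
  CO₂: 0 + 3(553.5) = 1661
  H₂O: 0 + 4(553.5) = 2214
Total out = 22.46 + 3413 + 23250 + 1661 + 2214 = 30560 kmol.

30600 kmol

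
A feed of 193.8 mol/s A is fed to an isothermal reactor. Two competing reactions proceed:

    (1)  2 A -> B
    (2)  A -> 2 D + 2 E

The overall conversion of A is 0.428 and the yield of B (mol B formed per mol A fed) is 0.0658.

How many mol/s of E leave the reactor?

115 mol/s

Yield of B: 1ξ₁ / 193.8 = 0.0658 → ξ₁ = 12.75 mol/s.
Conversion of A: 2ξ₁ + 1ξ₂ = 0.428 × 193.8 = 82.95 → ξ₂ = 57.44 mol/s.
Outlet amounts (n = n₀ + Σ ν·ξ):
  A: 193.8 − 2(12.75) − 1(57.44) = 110.9
  B: 0 + 1(12.75) = 12.75
  D: 0 + 2(57.44) = 114.9
  E: 0 + 2(57.44) = 114.9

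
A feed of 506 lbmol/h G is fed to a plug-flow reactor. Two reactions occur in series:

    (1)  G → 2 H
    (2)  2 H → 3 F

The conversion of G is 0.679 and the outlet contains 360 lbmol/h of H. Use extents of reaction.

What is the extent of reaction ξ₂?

ξ₂ = 164 lbmol/h

Conversion of G: G consumed = 1ξ₁ = 0.679 × 506 → ξ₁ = 343.6 lbmol/h.
H balance: n_H = 0 + 2ξ₁ − 2ξ₂ = 360 → ξ₂ = (2·343.6 − 360)/2 = 163.6 lbmol/h.
Outlet amounts (n = n₀ + Σ ν·ξ):
  G: 506 − 1(343.6) = 162.4
  H: 0 + 2(343.6) − 2(163.6) = 360
  F: 0 + 3(163.6) = 490.7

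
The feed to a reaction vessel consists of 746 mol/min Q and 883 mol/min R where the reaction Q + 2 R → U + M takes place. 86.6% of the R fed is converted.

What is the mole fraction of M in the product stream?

0.307

R reacted = 0.866 × 883 = 764.7 mol/min; ν_R = −2, so ξ = 764.7/2 = 382.3 mol/min.
Outlet amounts (n = n₀ + ν ξ):
  Q: 746 − 1(382.3) = 363.7
  R: 883 − 2(382.3) = 118.3
  U: 0 + 1(382.3) = 382.3
  M: 0 + 1(382.3) = 382.3
Total out = 1247 mol/min; y_M = 382.3 / 1247 = 0.3067.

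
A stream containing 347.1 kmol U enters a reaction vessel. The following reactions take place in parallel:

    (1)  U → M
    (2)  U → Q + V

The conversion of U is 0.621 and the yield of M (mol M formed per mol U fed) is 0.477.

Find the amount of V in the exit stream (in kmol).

50 kmol

Yield of M: 1ξ₁ / 347.1 = 0.477 → ξ₁ = 165.6 kmol.
Conversion of U: 1ξ₁ + 1ξ₂ = 0.621 × 347.1 = 215.5 → ξ₂ = 49.98 kmol.
Outlet amounts (n = n₀ + Σ ν·ξ):
  U: 347.1 − 1(165.6) − 1(49.98) = 131.6
  M: 0 + 1(165.6) = 165.6
  Q: 0 + 1(49.98) = 49.98
  V: 0 + 1(49.98) = 49.98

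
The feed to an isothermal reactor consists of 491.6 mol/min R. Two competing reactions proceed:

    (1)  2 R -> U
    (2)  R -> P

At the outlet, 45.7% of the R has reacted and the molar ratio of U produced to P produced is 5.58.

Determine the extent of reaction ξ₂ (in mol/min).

ξ₂ = 18.5 mol/min

Conversion of R: R consumed = 0.457 × 491.6 = 224.7 mol/min = 2ξ₁ + 1ξ₂.
Selectivity: 1ξ₁ / (1ξ₂) = 5.58 → ξ₁ = 5.58 ξ₂.
Substitute: (2·5.58 + 1) ξ₂ = 224.7 → ξ₂ = 18.48 mol/min, ξ₁ = 103.1 mol/min.
Outlet amounts (n = n₀ + Σ ν·ξ):
  R: 491.6 − 2(103.1) − 1(18.48) = 266.9
  U: 0 + 1(103.1) = 103.1
  P: 0 + 1(18.48) = 18.48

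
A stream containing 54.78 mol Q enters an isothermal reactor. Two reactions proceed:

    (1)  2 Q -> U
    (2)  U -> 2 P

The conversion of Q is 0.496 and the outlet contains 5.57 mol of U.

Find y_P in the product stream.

0.326

Conversion of Q: Q consumed = 2ξ₁ = 0.496 × 54.78 → ξ₁ = 13.59 mol.
U balance: n_U = 0 + 1ξ₁ − 1ξ₂ = 5.57 → ξ₂ = (1·13.59 − 5.57)/1 = 8.015 mol.
Outlet amounts (n = n₀ + Σ ν·ξ):
  Q: 54.78 − 2(13.59) = 27.61
  U: 0 + 1(13.59) − 1(8.015) = 5.57
  P: 0 + 2(8.015) = 16.03
Total out = 49.21 mol; y_P = 16.03 / 49.21 = 0.3258.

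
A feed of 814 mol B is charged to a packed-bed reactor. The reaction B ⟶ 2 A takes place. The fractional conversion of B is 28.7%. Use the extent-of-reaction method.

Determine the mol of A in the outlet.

467 mol

B reacted = 0.287 × 814 = 233.6 mol; ν_B = −1, so ξ = 233.6/1 = 233.6 mol.
Outlet amounts (n = n₀ + ν ξ):
  B: 814 − 1(233.6) = 580.4
  A: 0 + 2(233.6) = 467.2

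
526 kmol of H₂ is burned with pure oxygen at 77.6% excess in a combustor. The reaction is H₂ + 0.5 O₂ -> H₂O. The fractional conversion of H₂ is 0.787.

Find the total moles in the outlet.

786 kmol

Stoichiometric O₂ = 0.5 × 526 = 263 kmol; O₂ fed = 263 × 1.776 = 467.1 kmol.
Fuel reacted = 0.787 × 526 → ξ = 414 kmol.
Outlet (n = n₀ + ν ξ):
  H₂: 526 − 1(414) = 112
  O₂: 467.1 − 0.5(414) = 260.1
  H₂O: 0 + 1(414) = 414
Total out = 112 + 260.1 + 414 = 786.1 kmol.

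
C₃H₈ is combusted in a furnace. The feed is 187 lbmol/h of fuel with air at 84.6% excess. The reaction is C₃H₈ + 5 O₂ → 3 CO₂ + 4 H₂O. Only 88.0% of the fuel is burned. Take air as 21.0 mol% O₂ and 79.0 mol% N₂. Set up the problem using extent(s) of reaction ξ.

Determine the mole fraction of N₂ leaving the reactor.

0.758

Stoichiometric O₂ = 5 × 187 = 935 lbmol/h; O₂ fed = 935 × 1.846 = 1726 lbmol/h.
N₂ fed = 1726 × 79/21 = 6493 lbmol/h.
Fuel reacted = 0.88 × 187 → ξ = 164.6 lbmol/h.
Outlet (n = n₀ + ν ξ):
  C₃H₈: 187 − 1(164.6) = 22.44
  O₂: 1726 − 5(164.6) = 903.2
  N₂: 6493 (inert)
  CO₂: 0 + 3(164.6) = 493.7
  H₂O: 0 + 4(164.6) = 658.2
Total out = 8571 lbmol/h; y_N₂ = 6493 / 8571 = 0.7576.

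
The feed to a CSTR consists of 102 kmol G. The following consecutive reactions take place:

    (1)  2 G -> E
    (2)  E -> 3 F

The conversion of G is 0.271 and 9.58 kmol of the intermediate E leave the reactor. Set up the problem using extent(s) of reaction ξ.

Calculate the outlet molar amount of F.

Conversion of G: G consumed = 2ξ₁ = 0.271 × 102 → ξ₁ = 13.82 kmol.
E balance: n_E = 0 + 1ξ₁ − 1ξ₂ = 9.58 → ξ₂ = (1·13.82 − 9.58)/1 = 4.241 kmol.
Outlet amounts (n = n₀ + Σ ν·ξ):
  G: 102 − 2(13.82) = 74.36
  E: 0 + 1(13.82) − 1(4.241) = 9.58
  F: 0 + 3(4.241) = 12.72

12.7 kmol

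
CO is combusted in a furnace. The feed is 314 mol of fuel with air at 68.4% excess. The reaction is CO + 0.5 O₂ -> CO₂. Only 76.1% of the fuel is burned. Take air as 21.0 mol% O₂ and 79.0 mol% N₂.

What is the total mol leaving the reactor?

1450 mol

Stoichiometric O₂ = 0.5 × 314 = 157 mol; O₂ fed = 157 × 1.684 = 264.4 mol.
N₂ fed = 264.4 × 79/21 = 994.6 mol.
Fuel reacted = 0.761 × 314 → ξ = 239 mol.
Outlet (n = n₀ + ν ξ):
  CO: 314 − 1(239) = 75.05
  O₂: 264.4 − 0.5(239) = 144.9
  N₂: 994.6 (inert)
  CO₂: 0 + 1(239) = 239
Total out = 75.05 + 144.9 + 994.6 + 239 = 1454 mol.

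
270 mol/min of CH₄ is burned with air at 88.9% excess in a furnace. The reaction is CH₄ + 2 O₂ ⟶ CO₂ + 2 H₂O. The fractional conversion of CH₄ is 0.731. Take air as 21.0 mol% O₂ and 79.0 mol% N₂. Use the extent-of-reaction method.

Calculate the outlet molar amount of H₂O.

395 mol/min

Stoichiometric O₂ = 2 × 270 = 540 mol/min; O₂ fed = 540 × 1.889 = 1020 mol/min.
N₂ fed = 1020 × 79/21 = 3837 mol/min.
Fuel reacted = 0.731 × 270 → ξ = 197.4 mol/min.
Outlet (n = n₀ + ν ξ):
  CH₄: 270 − 1(197.4) = 72.63
  O₂: 1020 − 2(197.4) = 625.3
  N₂: 3837 (inert)
  CO₂: 0 + 1(197.4) = 197.4
  H₂O: 0 + 2(197.4) = 394.7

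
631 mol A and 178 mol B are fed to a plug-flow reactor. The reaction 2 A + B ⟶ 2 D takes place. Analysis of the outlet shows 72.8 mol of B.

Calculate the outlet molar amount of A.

421 mol

For B: n = n₀ − 1ξ → 72.8 = 178 − 1ξ, giving ξ = 105.2 mol.
Outlet amounts (n = n₀ + ν ξ):
  A: 631 − 2(105.2) = 420.6
  B: 178 − 1(105.2) = 72.8
  D: 0 + 2(105.2) = 210.4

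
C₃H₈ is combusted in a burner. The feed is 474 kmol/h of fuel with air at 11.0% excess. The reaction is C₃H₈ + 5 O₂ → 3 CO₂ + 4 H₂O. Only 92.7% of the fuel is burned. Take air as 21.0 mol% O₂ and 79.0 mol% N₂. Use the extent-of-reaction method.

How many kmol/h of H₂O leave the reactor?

1760 kmol/h

Stoichiometric O₂ = 5 × 474 = 2370 kmol/h; O₂ fed = 2370 × 1.110 = 2631 kmol/h.
N₂ fed = 2631 × 79/21 = 9896 kmol/h.
Fuel reacted = 0.927 × 474 → ξ = 439.4 kmol/h.
Outlet (n = n₀ + ν ξ):
  C₃H₈: 474 − 1(439.4) = 34.6
  O₂: 2631 − 5(439.4) = 433.7
  N₂: 9896 (inert)
  CO₂: 0 + 3(439.4) = 1318
  H₂O: 0 + 4(439.4) = 1758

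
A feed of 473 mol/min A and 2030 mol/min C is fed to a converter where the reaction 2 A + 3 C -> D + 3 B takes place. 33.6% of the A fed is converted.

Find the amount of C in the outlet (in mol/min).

A reacted = 0.336 × 473 = 158.9 mol/min; ν_A = −2, so ξ = 158.9/2 = 79.46 mol/min.
Outlet amounts (n = n₀ + ν ξ):
  A: 473 − 2(79.46) = 314.1
  C: 2030 − 3(79.46) = 1792
  D: 0 + 1(79.46) = 79.46
  B: 0 + 3(79.46) = 238.4

1790 mol/min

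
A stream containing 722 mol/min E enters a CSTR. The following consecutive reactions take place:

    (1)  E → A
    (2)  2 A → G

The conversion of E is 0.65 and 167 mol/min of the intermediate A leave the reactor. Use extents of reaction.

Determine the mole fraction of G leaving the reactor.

Conversion of E: E consumed = 1ξ₁ = 0.65 × 722 → ξ₁ = 469.3 mol/min.
A balance: n_A = 0 + 1ξ₁ − 2ξ₂ = 167 → ξ₂ = (1·469.3 − 167)/2 = 151.2 mol/min.
Outlet amounts (n = n₀ + Σ ν·ξ):
  E: 722 − 1(469.3) = 252.7
  A: 0 + 1(469.3) − 2(151.2) = 167
  G: 0 + 1(151.2) = 151.2
Total out = 570.9 mol/min; y_G = 151.2 / 570.9 = 0.2648.

0.265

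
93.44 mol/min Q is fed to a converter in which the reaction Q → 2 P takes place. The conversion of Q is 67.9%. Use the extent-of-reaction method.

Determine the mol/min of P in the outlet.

Q reacted = 0.679 × 93.44 = 63.45 mol/min; ν_Q = −1, so ξ = 63.45/1 = 63.45 mol/min.
Outlet amounts (n = n₀ + ν ξ):
  Q: 93.44 − 1(63.45) = 29.99
  P: 0 + 2(63.45) = 126.9

127 mol/min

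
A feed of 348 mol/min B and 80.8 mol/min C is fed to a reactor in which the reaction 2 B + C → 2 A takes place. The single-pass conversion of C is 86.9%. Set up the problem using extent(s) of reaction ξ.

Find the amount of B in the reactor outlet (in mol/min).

C reacted = 0.869 × 80.8 = 70.22 mol/min; ν_C = −1, so ξ = 70.22/1 = 70.22 mol/min.
Outlet amounts (n = n₀ + ν ξ):
  B: 348 − 2(70.22) = 207.6
  C: 80.8 − 1(70.22) = 10.58
  A: 0 + 2(70.22) = 140.4

208 mol/min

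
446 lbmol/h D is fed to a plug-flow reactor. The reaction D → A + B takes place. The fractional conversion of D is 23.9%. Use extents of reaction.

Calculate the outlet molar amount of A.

107 lbmol/h

D reacted = 0.239 × 446 = 106.6 lbmol/h; ν_D = −1, so ξ = 106.6/1 = 106.6 lbmol/h.
Outlet amounts (n = n₀ + ν ξ):
  D: 446 − 1(106.6) = 339.4
  A: 0 + 1(106.6) = 106.6
  B: 0 + 1(106.6) = 106.6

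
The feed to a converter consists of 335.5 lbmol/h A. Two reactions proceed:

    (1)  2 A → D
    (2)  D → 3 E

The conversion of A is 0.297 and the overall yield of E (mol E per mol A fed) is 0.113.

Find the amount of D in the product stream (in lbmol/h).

37.2 lbmol/h

Conversion of A: A consumed = 2ξ₁ = 0.297 × 335.5 → ξ₁ = 49.82 lbmol/h.
Yield of E: 3ξ₂ / 335.5 = 0.113 → ξ₂ = 12.64 lbmol/h.
Outlet amounts (n = n₀ + Σ ν·ξ):
  A: 335.5 − 2(49.82) = 235.9
  D: 0 + 1(49.82) − 1(12.64) = 37.18
  E: 0 + 3(12.64) = 37.91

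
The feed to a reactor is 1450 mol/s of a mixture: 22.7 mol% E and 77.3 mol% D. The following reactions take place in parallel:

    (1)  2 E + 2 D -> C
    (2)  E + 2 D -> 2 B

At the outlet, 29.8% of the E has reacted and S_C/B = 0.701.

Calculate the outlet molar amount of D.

997 mol/s

Conversion of E: E consumed = 0.298 × 329.1 = 98.09 mol/s = 2ξ₁ + 1ξ₂.
Selectivity: 1ξ₁ / (2ξ₂) = 0.701 → ξ₁ = 1.402 ξ₂.
Substitute: (2·1.402 + 1) ξ₂ = 98.09 → ξ₂ = 25.79 mol/s, ξ₁ = 36.15 mol/s.
Outlet amounts (n = n₀ + Σ ν·ξ):
  E: 329.1 − 2(36.15) − 1(25.79) = 231.1
  D: 1121 − 2(36.15) − 2(25.79) = 997
  C: 0 + 1(36.15) = 36.15
  B: 0 + 2(25.79) = 51.57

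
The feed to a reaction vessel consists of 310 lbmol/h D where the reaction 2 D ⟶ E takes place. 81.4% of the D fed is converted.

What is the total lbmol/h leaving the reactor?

184 lbmol/h

D reacted = 0.814 × 310 = 252.3 lbmol/h; ν_D = −2, so ξ = 252.3/2 = 126.2 lbmol/h.
Outlet amounts (n = n₀ + ν ξ):
  D: 310 − 2(126.2) = 57.66
  E: 0 + 1(126.2) = 126.2
Total out = 57.66 + 126.2 = 183.8 lbmol/h.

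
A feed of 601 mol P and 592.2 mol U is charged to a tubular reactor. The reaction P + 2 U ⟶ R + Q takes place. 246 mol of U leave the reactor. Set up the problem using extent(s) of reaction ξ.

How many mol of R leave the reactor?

173 mol

For U: n = n₀ − 2ξ → 246 = 592.2 − 2ξ, giving ξ = 173.1 mol.
Outlet amounts (n = n₀ + ν ξ):
  P: 601 − 1(173.1) = 427.9
  U: 592.2 − 2(173.1) = 246
  R: 0 + 1(173.1) = 173.1
  Q: 0 + 1(173.1) = 173.1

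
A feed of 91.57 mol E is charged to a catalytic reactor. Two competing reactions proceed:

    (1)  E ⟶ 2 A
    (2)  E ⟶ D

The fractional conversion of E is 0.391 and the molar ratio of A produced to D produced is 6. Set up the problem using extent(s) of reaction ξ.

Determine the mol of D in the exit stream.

Conversion of E: E consumed = 0.391 × 91.57 = 35.8 mol = 1ξ₁ + 1ξ₂.
Selectivity: 2ξ₁ / (1ξ₂) = 6 → ξ₁ = 3 ξ₂.
Substitute: (1·3 + 1) ξ₂ = 35.8 → ξ₂ = 8.951 mol, ξ₁ = 26.85 mol.
Outlet amounts (n = n₀ + Σ ν·ξ):
  E: 91.57 − 1(26.85) − 1(8.951) = 55.77
  A: 0 + 2(26.85) = 53.71
  D: 0 + 1(8.951) = 8.951

8.95 mol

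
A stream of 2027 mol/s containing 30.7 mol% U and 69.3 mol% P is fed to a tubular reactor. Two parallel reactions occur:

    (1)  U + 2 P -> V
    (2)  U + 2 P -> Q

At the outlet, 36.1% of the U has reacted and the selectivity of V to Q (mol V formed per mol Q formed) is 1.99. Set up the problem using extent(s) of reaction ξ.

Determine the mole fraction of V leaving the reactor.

0.0948

Conversion of U: U consumed = 0.361 × 622.3 = 224.6 mol/s = 1ξ₁ + 1ξ₂.
Selectivity: 1ξ₁ / (1ξ₂) = 1.99 → ξ₁ = 1.99 ξ₂.
Substitute: (1·1.99 + 1) ξ₂ = 224.6 → ξ₂ = 75.13 mol/s, ξ₁ = 149.5 mol/s.
Outlet amounts (n = n₀ + Σ ν·ξ):
  U: 622.3 − 1(149.5) − 1(75.13) = 397.6
  P: 1405 − 2(149.5) − 2(75.13) = 955.4
  V: 0 + 1(149.5) = 149.5
  Q: 0 + 1(75.13) = 75.13
Total out = 1578 mol/s; y_V = 149.5 / 1578 = 0.09477.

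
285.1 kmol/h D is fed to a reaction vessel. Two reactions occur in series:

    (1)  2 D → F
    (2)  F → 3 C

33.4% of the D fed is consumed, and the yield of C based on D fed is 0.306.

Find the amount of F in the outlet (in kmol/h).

Conversion of D: D consumed = 2ξ₁ = 0.334 × 285.1 → ξ₁ = 47.61 kmol/h.
Yield of C: 3ξ₂ / 285.1 = 0.306 → ξ₂ = 29.08 kmol/h.
Outlet amounts (n = n₀ + Σ ν·ξ):
  D: 285.1 − 2(47.61) = 189.9
  F: 0 + 1(47.61) − 1(29.08) = 18.53
  C: 0 + 3(29.08) = 87.24

18.5 kmol/h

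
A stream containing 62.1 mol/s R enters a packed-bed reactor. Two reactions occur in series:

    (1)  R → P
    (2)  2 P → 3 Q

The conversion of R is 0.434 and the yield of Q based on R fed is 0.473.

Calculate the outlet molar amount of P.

7.37 mol/s

Conversion of R: R consumed = 1ξ₁ = 0.434 × 62.1 → ξ₁ = 26.95 mol/s.
Yield of Q: 3ξ₂ / 62.1 = 0.473 → ξ₂ = 9.791 mol/s.
Outlet amounts (n = n₀ + Σ ν·ξ):
  R: 62.1 − 1(26.95) = 35.15
  P: 0 + 1(26.95) − 2(9.791) = 7.369
  Q: 0 + 3(9.791) = 29.37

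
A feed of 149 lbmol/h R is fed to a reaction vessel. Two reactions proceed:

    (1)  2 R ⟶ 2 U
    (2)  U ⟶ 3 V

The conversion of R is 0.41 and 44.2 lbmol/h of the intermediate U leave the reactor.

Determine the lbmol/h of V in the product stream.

50.7 lbmol/h

Conversion of R: R consumed = 2ξ₁ = 0.41 × 149 → ξ₁ = 30.54 lbmol/h.
U balance: n_U = 0 + 2ξ₁ − 1ξ₂ = 44.2 → ξ₂ = (2·30.54 − 44.2)/1 = 16.89 lbmol/h.
Outlet amounts (n = n₀ + Σ ν·ξ):
  R: 149 − 2(30.54) = 87.91
  U: 0 + 2(30.54) − 1(16.89) = 44.2
  V: 0 + 3(16.89) = 50.67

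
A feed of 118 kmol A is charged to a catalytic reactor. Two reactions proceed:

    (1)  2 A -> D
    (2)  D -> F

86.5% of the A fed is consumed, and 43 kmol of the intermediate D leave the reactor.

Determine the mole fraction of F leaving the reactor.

Conversion of A: A consumed = 2ξ₁ = 0.865 × 118 → ξ₁ = 51.03 kmol.
D balance: n_D = 0 + 1ξ₁ − 1ξ₂ = 43 → ξ₂ = (1·51.03 − 43)/1 = 8.035 kmol.
Outlet amounts (n = n₀ + Σ ν·ξ):
  A: 118 − 2(51.03) = 15.93
  D: 0 + 1(51.03) − 1(8.035) = 43
  F: 0 + 1(8.035) = 8.035
Total out = 66.97 kmol; y_F = 8.035 / 66.97 = 0.12.

0.12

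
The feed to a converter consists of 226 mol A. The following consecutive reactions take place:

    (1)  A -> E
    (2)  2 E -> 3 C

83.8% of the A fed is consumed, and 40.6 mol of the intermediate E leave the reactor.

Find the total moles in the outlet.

Conversion of A: A consumed = 1ξ₁ = 0.838 × 226 → ξ₁ = 189.4 mol.
E balance: n_E = 0 + 1ξ₁ − 2ξ₂ = 40.6 → ξ₂ = (1·189.4 − 40.6)/2 = 74.39 mol.
Outlet amounts (n = n₀ + Σ ν·ξ):
  A: 226 − 1(189.4) = 36.61
  E: 0 + 1(189.4) − 2(74.39) = 40.6
  C: 0 + 3(74.39) = 223.2
Total out = 36.61 + 40.6 + 223.2 = 300.4 mol.

300 mol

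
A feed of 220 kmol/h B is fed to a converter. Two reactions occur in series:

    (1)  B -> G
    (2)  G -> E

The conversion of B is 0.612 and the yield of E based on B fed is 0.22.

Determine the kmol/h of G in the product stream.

Conversion of B: B consumed = 1ξ₁ = 0.612 × 220 → ξ₁ = 134.6 kmol/h.
Yield of E: 1ξ₂ / 220 = 0.22 → ξ₂ = 48.4 kmol/h.
Outlet amounts (n = n₀ + Σ ν·ξ):
  B: 220 − 1(134.6) = 85.36
  G: 0 + 1(134.6) − 1(48.4) = 86.24
  E: 0 + 1(48.4) = 48.4

86.2 kmol/h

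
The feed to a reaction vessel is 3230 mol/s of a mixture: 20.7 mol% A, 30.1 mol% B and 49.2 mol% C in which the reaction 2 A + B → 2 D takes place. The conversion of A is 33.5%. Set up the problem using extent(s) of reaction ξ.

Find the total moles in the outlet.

3120 mol/s

A reacted = 0.335 × 668.6 = 224 mol/s; ν_A = −2, so ξ = 224/2 = 112 mol/s.
Outlet amounts (n = n₀ + ν ξ):
  A: 668.6 − 2(112) = 444.6
  B: 972.2 − 1(112) = 860.2
  D: 0 + 2(112) = 224
  C: 1589 (inert)
Total out = 444.6 + 860.2 + 224 + 1589 = 3118 mol/s.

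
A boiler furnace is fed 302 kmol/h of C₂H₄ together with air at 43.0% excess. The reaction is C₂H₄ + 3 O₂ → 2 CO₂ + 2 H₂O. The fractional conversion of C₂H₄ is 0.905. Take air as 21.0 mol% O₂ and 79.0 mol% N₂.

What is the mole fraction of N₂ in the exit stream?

0.753

Stoichiometric O₂ = 3 × 302 = 906 kmol/h; O₂ fed = 906 × 1.430 = 1296 kmol/h.
N₂ fed = 1296 × 79/21 = 4874 kmol/h.
Fuel reacted = 0.905 × 302 → ξ = 273.3 kmol/h.
Outlet (n = n₀ + ν ξ):
  C₂H₄: 302 − 1(273.3) = 28.69
  O₂: 1296 − 3(273.3) = 475.6
  N₂: 4874 (inert)
  CO₂: 0 + 2(273.3) = 546.6
  H₂O: 0 + 2(273.3) = 546.6
Total out = 6471 kmol/h; y_N₂ = 4874 / 6471 = 0.7531.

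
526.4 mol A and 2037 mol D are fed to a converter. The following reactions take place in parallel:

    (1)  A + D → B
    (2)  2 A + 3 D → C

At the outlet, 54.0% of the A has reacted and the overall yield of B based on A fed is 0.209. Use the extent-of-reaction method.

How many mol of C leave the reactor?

Yield of B: 1ξ₁ / 526.4 = 0.209 → ξ₁ = 110 mol.
Conversion of A: 1ξ₁ + 2ξ₂ = 0.54 × 526.4 = 284.3 → ξ₂ = 87.12 mol.
Outlet amounts (n = n₀ + Σ ν·ξ):
  A: 526.4 − 1(110) − 2(87.12) = 242.1
  D: 2037 − 1(110) − 3(87.12) = 1666
  B: 0 + 1(110) = 110
  C: 0 + 1(87.12) = 87.12

87.1 mol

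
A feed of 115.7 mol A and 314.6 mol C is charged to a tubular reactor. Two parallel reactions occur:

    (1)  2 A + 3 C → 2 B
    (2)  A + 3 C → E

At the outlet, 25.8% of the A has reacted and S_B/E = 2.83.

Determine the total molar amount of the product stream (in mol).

374 mol

Conversion of A: A consumed = 0.258 × 115.7 = 29.85 mol = 2ξ₁ + 1ξ₂.
Selectivity: 2ξ₁ / (1ξ₂) = 2.83 → ξ₁ = 1.415 ξ₂.
Substitute: (2·1.415 + 1) ξ₂ = 29.85 → ξ₂ = 7.794 mol, ξ₁ = 11.03 mol.
Outlet amounts (n = n₀ + Σ ν·ξ):
  A: 115.7 − 2(11.03) − 1(7.794) = 85.85
  C: 314.6 − 3(11.03) − 3(7.794) = 258.1
  B: 0 + 2(11.03) = 22.06
  E: 0 + 1(7.794) = 7.794
Total out = 85.85 + 258.1 + 22.06 + 7.794 = 373.8 mol.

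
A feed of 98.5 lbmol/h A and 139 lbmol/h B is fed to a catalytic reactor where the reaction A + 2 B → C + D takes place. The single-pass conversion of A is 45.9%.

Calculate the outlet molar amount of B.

48.6 lbmol/h

A reacted = 0.459 × 98.5 = 45.21 lbmol/h; ν_A = −1, so ξ = 45.21/1 = 45.21 lbmol/h.
Outlet amounts (n = n₀ + ν ξ):
  A: 98.5 − 1(45.21) = 53.29
  B: 139 − 2(45.21) = 48.58
  C: 0 + 1(45.21) = 45.21
  D: 0 + 1(45.21) = 45.21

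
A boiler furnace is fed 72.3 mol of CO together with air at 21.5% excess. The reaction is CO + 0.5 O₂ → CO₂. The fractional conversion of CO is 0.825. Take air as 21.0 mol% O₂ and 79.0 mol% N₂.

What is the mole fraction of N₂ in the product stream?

Stoichiometric O₂ = 0.5 × 72.3 = 36.15 mol; O₂ fed = 36.15 × 1.215 = 43.92 mol.
N₂ fed = 43.92 × 79/21 = 165.2 mol.
Fuel reacted = 0.825 × 72.3 → ξ = 59.65 mol.
Outlet (n = n₀ + ν ξ):
  CO: 72.3 − 1(59.65) = 12.65
  O₂: 43.92 − 0.5(59.65) = 14.1
  N₂: 165.2 (inert)
  CO₂: 0 + 1(59.65) = 59.65
Total out = 251.6 mol; y_N₂ = 165.2 / 251.6 = 0.6566.

0.657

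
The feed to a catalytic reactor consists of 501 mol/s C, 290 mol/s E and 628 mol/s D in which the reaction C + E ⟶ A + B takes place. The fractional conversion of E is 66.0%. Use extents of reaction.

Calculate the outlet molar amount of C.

E reacted = 0.66 × 290 = 191.4 mol/s; ν_E = −1, so ξ = 191.4/1 = 191.4 mol/s.
Outlet amounts (n = n₀ + ν ξ):
  C: 501 − 1(191.4) = 309.6
  E: 290 − 1(191.4) = 98.6
  A: 0 + 1(191.4) = 191.4
  B: 0 + 1(191.4) = 191.4
  D: 628 (inert)

310 mol/s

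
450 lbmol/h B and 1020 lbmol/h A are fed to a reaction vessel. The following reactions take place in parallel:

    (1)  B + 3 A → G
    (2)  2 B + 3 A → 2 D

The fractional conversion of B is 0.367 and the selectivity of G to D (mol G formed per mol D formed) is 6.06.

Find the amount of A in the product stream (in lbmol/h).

560 lbmol/h

Conversion of B: B consumed = 0.367 × 450 = 165.2 lbmol/h = 1ξ₁ + 2ξ₂.
Selectivity: 1ξ₁ / (2ξ₂) = 6.06 → ξ₁ = 12.12 ξ₂.
Substitute: (1·12.12 + 2) ξ₂ = 165.2 → ξ₂ = 11.7 lbmol/h, ξ₁ = 141.8 lbmol/h.
Outlet amounts (n = n₀ + Σ ν·ξ):
  B: 450 − 1(141.8) − 2(11.7) = 284.9
  A: 1020 − 3(141.8) − 3(11.7) = 559.6
  G: 0 + 1(141.8) = 141.8
  D: 0 + 2(11.7) = 23.39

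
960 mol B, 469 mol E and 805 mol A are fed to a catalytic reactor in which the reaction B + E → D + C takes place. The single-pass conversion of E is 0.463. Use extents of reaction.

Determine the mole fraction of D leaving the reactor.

E reacted = 0.463 × 469 = 217.1 mol; ν_E = −1, so ξ = 217.1/1 = 217.1 mol.
Outlet amounts (n = n₀ + ν ξ):
  B: 960 − 1(217.1) = 742.9
  E: 469 − 1(217.1) = 251.9
  D: 0 + 1(217.1) = 217.1
  C: 0 + 1(217.1) = 217.1
  A: 805 (inert)
Total out = 2234 mol; y_D = 217.1 / 2234 = 0.0972.

0.0972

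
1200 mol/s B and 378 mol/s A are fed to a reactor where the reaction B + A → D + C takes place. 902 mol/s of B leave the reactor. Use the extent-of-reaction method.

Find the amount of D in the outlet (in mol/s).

298 mol/s

For B: n = n₀ − 1ξ → 902 = 1200 − 1ξ, giving ξ = 298 mol/s.
Outlet amounts (n = n₀ + ν ξ):
  B: 1200 − 1(298) = 902
  A: 378 − 1(298) = 80
  D: 0 + 1(298) = 298
  C: 0 + 1(298) = 298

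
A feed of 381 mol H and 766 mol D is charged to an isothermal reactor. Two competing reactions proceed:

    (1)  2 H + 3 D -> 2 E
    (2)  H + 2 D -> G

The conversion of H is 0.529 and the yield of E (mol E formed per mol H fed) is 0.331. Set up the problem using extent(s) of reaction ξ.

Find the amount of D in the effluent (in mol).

Yield of E: 2ξ₁ / 381 = 0.331 → ξ₁ = 63.06 mol.
Conversion of H: 2ξ₁ + 1ξ₂ = 0.529 × 381 = 201.5 → ξ₂ = 75.44 mol.
Outlet amounts (n = n₀ + Σ ν·ξ):
  H: 381 − 2(63.06) − 1(75.44) = 179.5
  D: 766 − 3(63.06) − 2(75.44) = 426
  E: 0 + 2(63.06) = 126.1
  G: 0 + 1(75.44) = 75.44

426 mol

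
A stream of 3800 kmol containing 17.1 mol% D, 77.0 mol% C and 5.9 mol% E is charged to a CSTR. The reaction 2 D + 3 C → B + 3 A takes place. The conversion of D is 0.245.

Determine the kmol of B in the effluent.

79.6 kmol

D reacted = 0.245 × 649.8 = 159.2 kmol; ν_D = −2, so ξ = 159.2/2 = 79.6 kmol.
Outlet amounts (n = n₀ + ν ξ):
  D: 649.8 − 2(79.6) = 490.6
  C: 2926 − 3(79.6) = 2687
  B: 0 + 1(79.6) = 79.6
  A: 0 + 3(79.6) = 238.8
  E: 224.2 (inert)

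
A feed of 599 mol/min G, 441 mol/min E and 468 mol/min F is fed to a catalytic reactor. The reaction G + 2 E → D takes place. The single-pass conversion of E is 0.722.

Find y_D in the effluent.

E reacted = 0.722 × 441 = 318.4 mol/min; ν_E = −2, so ξ = 318.4/2 = 159.2 mol/min.
Outlet amounts (n = n₀ + ν ξ):
  G: 599 − 1(159.2) = 439.8
  E: 441 − 2(159.2) = 122.6
  D: 0 + 1(159.2) = 159.2
  F: 468 (inert)
Total out = 1190 mol/min; y_D = 159.2 / 1190 = 0.1338.

0.134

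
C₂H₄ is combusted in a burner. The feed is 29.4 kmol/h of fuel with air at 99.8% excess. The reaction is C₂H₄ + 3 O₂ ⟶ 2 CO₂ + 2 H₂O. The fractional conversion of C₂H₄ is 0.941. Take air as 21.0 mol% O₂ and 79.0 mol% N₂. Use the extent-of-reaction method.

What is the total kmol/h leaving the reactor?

869 kmol/h

Stoichiometric O₂ = 3 × 29.4 = 88.2 kmol/h; O₂ fed = 88.2 × 1.998 = 176.2 kmol/h.
N₂ fed = 176.2 × 79/21 = 662.9 kmol/h.
Fuel reacted = 0.941 × 29.4 → ξ = 27.67 kmol/h.
Outlet (n = n₀ + ν ξ):
  C₂H₄: 29.4 − 1(27.67) = 1.735
  O₂: 176.2 − 3(27.67) = 93.23
  N₂: 662.9 (inert)
  CO₂: 0 + 2(27.67) = 55.33
  H₂O: 0 + 2(27.67) = 55.33
Total out = 1.735 + 93.23 + 662.9 + 55.33 + 55.33 = 868.6 kmol/h.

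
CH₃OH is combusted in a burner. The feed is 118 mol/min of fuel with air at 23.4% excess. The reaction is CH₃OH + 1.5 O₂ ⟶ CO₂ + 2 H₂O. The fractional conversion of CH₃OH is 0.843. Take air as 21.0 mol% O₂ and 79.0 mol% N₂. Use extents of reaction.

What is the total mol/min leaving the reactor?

1210 mol/min

Stoichiometric O₂ = 1.5 × 118 = 177 mol/min; O₂ fed = 177 × 1.234 = 218.4 mol/min.
N₂ fed = 218.4 × 79/21 = 821.7 mol/min.
Fuel reacted = 0.843 × 118 → ξ = 99.47 mol/min.
Outlet (n = n₀ + ν ξ):
  CH₃OH: 118 − 1(99.47) = 18.53
  O₂: 218.4 − 1.5(99.47) = 69.21
  N₂: 821.7 (inert)
  CO₂: 0 + 1(99.47) = 99.47
  H₂O: 0 + 2(99.47) = 198.9
Total out = 18.53 + 69.21 + 821.7 + 99.47 + 198.9 = 1208 mol/min.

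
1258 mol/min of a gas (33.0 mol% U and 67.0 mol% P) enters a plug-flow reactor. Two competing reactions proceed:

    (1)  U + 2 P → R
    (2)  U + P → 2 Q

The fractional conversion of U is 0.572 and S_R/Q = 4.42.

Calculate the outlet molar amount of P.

392 mol/min

Conversion of U: U consumed = 0.572 × 415.1 = 237.5 mol/min = 1ξ₁ + 1ξ₂.
Selectivity: 1ξ₁ / (2ξ₂) = 4.42 → ξ₁ = 8.84 ξ₂.
Substitute: (1·8.84 + 1) ξ₂ = 237.5 → ξ₂ = 24.13 mol/min, ξ₁ = 213.3 mol/min.
Outlet amounts (n = n₀ + Σ ν·ξ):
  U: 415.1 − 1(213.3) − 1(24.13) = 177.7
  P: 842.9 − 2(213.3) − 1(24.13) = 392.1
  R: 0 + 1(213.3) = 213.3
  Q: 0 + 2(24.13) = 48.26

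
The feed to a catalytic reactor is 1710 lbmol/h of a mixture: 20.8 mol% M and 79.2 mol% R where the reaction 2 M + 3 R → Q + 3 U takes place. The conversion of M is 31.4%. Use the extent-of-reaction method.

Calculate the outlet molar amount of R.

M reacted = 0.314 × 355.7 = 111.7 lbmol/h; ν_M = −2, so ξ = 111.7/2 = 55.84 lbmol/h.
Outlet amounts (n = n₀ + ν ξ):
  M: 355.7 − 2(55.84) = 244
  R: 1354 − 3(55.84) = 1187
  Q: 0 + 1(55.84) = 55.84
  U: 0 + 3(55.84) = 167.5

1190 lbmol/h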